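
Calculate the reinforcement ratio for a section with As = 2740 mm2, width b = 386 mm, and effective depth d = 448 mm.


rho = As / (b * d)
= 2740 / (386 * 448)
= 0.0158

0.0158


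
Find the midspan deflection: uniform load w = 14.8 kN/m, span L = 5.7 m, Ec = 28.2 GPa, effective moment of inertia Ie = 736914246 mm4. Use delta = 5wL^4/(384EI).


Convert: L = 5.7 m = 5700 mm, Ec = 28.2 GPa = 28200 MPa
delta = 5 * 14.8 * 5700^4 / (384 * 28200 * 736914246)
= 9.79 mm

9.79


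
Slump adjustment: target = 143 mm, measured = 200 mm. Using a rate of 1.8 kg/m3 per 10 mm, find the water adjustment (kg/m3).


Difference = 143 - 200 = -57 mm
Water adjustment = -57 * 1.8 / 10 = -10.3 kg/m3

-10.3


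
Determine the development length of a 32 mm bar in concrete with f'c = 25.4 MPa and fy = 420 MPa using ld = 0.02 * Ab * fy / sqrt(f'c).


Ab = pi * 32^2 / 4 = 804.248 mm2
ld = 0.02 * 804.248 * 420 / sqrt(25.4)
= 1340.5 mm

1340.5


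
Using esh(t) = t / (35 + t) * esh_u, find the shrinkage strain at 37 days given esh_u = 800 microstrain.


esh(37) = 37 / (35 + 37) * 800
= 37 / 72 * 800
= 411.1 microstrain

411.1


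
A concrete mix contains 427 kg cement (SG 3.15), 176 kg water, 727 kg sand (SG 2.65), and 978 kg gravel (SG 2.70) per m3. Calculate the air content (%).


Vol cement = 427 / (3.15 * 1000) = 0.135556 m3
Vol water = 176 / 1000 = 0.176 m3
Vol sand = 727 / (2.65 * 1000) = 0.27434 m3
Vol gravel = 978 / (2.70 * 1000) = 0.362222 m3
Total solid + water volume = 0.948117 m3
Air = (1 - 0.948117) * 100 = 5.19%

5.19


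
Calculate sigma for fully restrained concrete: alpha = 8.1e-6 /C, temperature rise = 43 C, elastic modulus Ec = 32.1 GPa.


sigma = alpha * dT * Ec
= 8.1e-6 * 43 * 32.1 * 1000
= 11.18 MPa

11.18


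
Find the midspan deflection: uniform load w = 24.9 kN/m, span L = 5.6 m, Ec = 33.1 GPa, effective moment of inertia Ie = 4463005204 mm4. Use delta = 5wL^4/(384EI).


Convert: L = 5.6 m = 5600 mm, Ec = 33.1 GPa = 33100 MPa
delta = 5 * 24.9 * 5600^4 / (384 * 33100 * 4463005204)
= 2.16 mm

2.16


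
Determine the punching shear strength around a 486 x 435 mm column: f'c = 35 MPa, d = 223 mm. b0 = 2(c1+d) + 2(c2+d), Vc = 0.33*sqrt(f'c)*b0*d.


b0 = 2*(486 + 223) + 2*(435 + 223) = 2734 mm
Vc = 0.33 * sqrt(35) * 2734 * 223 / 1000
= 1190.29 kN

1190.29


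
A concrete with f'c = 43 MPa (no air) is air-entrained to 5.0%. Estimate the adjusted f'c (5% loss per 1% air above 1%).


Strength loss = (5.0 - 1) * 5 = 20.0%
f'c = 43 * (1 - 20.0/100)
= 34.4 MPa

34.4


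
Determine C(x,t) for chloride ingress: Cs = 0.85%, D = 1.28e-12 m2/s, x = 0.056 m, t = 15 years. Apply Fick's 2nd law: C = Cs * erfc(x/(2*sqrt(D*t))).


t_seconds = 15 * 365.25 * 24 * 3600 = 473364000.0 s
arg = 0.056 / (2 * sqrt(1.28e-12 * 473364000.0))
= 1.1375
erfc(1.1375) = 0.1077
C = 0.85 * 0.1077 = 0.0915%

0.0915


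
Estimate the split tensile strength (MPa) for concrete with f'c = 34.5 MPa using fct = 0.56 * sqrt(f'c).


fct = 0.56 * sqrt(34.5)
= 0.56 * 5.874
= 3.289 MPa

3.289


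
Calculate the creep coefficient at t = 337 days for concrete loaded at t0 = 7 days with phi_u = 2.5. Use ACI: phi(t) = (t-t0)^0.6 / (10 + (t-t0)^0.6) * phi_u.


dt = 337 - 7 = 330
phi = 330^0.6 / (10 + 330^0.6) * 2.5
= 1.911

1.911


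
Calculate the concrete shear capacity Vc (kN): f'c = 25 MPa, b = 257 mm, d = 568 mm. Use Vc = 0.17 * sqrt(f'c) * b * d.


Vc = 0.17 * sqrt(25) * 257 * 568 / 1000
= 124.08 kN

124.08


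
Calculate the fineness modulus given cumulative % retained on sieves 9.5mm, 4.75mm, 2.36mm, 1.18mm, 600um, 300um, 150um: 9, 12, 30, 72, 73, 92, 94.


FM = sum(cumulative % retained) / 100
= 382 / 100
= 3.82

3.82


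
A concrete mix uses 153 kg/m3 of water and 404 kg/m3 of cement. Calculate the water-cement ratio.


w/c = water / cement
w/c = 153 / 404 = 0.379

0.379


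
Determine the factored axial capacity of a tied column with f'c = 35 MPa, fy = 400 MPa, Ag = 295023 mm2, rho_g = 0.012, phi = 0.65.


Ast = rho * Ag = 0.012 * 295023 = 3540.276 mm2
phi*Pn = 0.65 * 0.80 * (0.85 * 35 * (295023 - 3540.276) + 400 * 3540.276) / 1000
= 5245.62 kN

5245.62


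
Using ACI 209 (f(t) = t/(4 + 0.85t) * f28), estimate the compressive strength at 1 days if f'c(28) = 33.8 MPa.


f(1) = 1 / (4 + 0.85 * 1) * 33.8
= 1 / 4.85 * 33.8
= 6.97 MPa

6.97


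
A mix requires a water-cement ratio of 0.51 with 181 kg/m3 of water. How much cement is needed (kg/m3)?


Cement = water / (w/c)
= 181 / 0.51
= 354.9 kg/m3

354.9


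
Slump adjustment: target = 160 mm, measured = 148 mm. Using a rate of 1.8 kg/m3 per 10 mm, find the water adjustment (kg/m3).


Difference = 160 - 148 = 12 mm
Water adjustment = 12 * 1.8 / 10 = 2.2 kg/m3

2.2


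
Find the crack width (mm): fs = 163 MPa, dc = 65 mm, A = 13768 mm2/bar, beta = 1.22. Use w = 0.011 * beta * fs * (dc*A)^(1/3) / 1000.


w = 0.011 * beta * fs * (dc * A)^(1/3) / 1000
= 0.011 * 1.22 * 163 * (65 * 13768)^(1/3) / 1000
= 0.211 mm

0.211


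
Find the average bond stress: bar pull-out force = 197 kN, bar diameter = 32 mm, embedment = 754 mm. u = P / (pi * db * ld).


u = P / (pi * db * ld)
= 197 * 1000 / (pi * 32 * 754)
= 2.599 MPa

2.599


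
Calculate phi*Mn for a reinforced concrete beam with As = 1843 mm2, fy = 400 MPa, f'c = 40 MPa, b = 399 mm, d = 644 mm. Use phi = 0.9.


a = As * fy / (0.85 * f'c * b)
= 1843 * 400 / (0.85 * 40 * 399)
= 54.3417 mm
Mn = As * fy * (d - a/2) / 10^6
= 454.7264 kN-m
phi*Mn = 0.9 * 454.7264 = 409.25 kN-m

409.25


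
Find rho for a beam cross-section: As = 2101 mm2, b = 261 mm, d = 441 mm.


rho = As / (b * d)
= 2101 / (261 * 441)
= 0.0183

0.0183


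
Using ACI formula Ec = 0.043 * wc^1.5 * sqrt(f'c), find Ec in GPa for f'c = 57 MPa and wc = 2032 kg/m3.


Ec = 0.043 * 2032^1.5 * sqrt(57) / 1000
= 29.74 GPa

29.74


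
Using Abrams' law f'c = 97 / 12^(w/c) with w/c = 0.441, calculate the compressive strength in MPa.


f'c = 97 / 12^0.441
= 97 / 2.992
= 32.42 MPa

32.42


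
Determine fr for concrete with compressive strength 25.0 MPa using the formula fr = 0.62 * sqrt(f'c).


fr = 0.62 * sqrt(25.0)
= 3.1 MPa

3.1


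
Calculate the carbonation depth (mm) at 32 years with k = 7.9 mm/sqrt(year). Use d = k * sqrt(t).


depth = k * sqrt(t)
= 7.9 * sqrt(32)
= 44.69 mm

44.69


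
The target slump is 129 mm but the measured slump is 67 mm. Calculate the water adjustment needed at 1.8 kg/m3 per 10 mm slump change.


Difference = 129 - 67 = 62 mm
Water adjustment = 62 * 1.8 / 10 = 11.2 kg/m3

11.2


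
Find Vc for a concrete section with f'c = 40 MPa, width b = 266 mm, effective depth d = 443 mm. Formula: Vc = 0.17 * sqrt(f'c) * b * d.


Vc = 0.17 * sqrt(40) * 266 * 443 / 1000
= 126.7 kN

126.7


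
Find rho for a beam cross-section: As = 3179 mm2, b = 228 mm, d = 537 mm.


rho = As / (b * d)
= 3179 / (228 * 537)
= 0.026

0.026


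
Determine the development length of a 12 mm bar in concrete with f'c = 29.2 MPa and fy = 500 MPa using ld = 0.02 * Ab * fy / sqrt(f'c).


Ab = pi * 12^2 / 4 = 113.097 mm2
ld = 0.02 * 113.097 * 500 / sqrt(29.2)
= 209.3 mm

209.3


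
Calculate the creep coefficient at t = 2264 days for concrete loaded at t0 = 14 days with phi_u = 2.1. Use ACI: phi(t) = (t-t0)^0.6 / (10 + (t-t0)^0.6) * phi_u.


dt = 2264 - 14 = 2250
phi = 2250^0.6 / (10 + 2250^0.6) * 2.1
= 1.914

1.914


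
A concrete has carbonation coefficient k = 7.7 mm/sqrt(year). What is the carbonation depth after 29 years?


depth = k * sqrt(t)
= 7.7 * sqrt(29)
= 41.47 mm

41.47


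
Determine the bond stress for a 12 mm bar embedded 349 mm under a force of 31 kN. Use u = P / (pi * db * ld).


u = P / (pi * db * ld)
= 31 * 1000 / (pi * 12 * 349)
= 2.356 MPa

2.356


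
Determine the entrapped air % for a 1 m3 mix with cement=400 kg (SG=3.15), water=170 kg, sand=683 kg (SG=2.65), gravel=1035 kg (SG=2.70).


Vol cement = 400 / (3.15 * 1000) = 0.126984 m3
Vol water = 170 / 1000 = 0.17 m3
Vol sand = 683 / (2.65 * 1000) = 0.257736 m3
Vol gravel = 1035 / (2.70 * 1000) = 0.383333 m3
Total solid + water volume = 0.938053 m3
Air = (1 - 0.938053) * 100 = 6.19%

6.19


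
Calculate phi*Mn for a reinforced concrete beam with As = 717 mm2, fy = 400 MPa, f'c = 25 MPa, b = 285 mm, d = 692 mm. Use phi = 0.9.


a = As * fy / (0.85 * f'c * b)
= 717 * 400 / (0.85 * 25 * 285)
= 47.356 mm
Mn = As * fy * (d - a/2) / 10^6
= 191.6747 kN-m
phi*Mn = 0.9 * 191.6747 = 172.51 kN-m

172.51


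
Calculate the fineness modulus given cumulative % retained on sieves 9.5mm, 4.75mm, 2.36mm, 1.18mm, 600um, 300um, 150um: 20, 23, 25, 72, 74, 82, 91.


FM = sum(cumulative % retained) / 100
= 387 / 100
= 3.87

3.87


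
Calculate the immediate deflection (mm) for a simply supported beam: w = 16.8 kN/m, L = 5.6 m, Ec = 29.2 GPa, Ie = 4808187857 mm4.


Convert: L = 5.6 m = 5600 mm, Ec = 29.2 GPa = 29200 MPa
delta = 5 * 16.8 * 5600^4 / (384 * 29200 * 4808187857)
= 1.53 mm

1.53


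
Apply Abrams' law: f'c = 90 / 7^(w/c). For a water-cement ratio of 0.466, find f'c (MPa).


f'c = 90 / 7^0.466
= 90 / 2.476
= 36.34 MPa

36.34


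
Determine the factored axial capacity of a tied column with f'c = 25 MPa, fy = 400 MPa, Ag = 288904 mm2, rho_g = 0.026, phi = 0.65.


Ast = rho * Ag = 0.026 * 288904 = 7511.504 mm2
phi*Pn = 0.65 * 0.80 * (0.85 * 25 * (288904 - 7511.504) + 400 * 7511.504) / 1000
= 4671.78 kN

4671.78


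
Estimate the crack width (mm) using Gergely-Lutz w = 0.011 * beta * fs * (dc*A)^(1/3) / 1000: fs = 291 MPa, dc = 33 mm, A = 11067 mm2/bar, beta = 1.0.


w = 0.011 * beta * fs * (dc * A)^(1/3) / 1000
= 0.011 * 1.0 * 291 * (33 * 11067)^(1/3) / 1000
= 0.229 mm

0.229


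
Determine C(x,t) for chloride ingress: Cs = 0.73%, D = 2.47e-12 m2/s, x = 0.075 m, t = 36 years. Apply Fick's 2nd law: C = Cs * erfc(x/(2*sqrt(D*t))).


t_seconds = 36 * 365.25 * 24 * 3600 = 1136073600.0 s
arg = 0.075 / (2 * sqrt(2.47e-12 * 1136073600.0))
= 0.7079
erfc(0.7079) = 0.3168
C = 0.73 * 0.3168 = 0.2312%

0.2312


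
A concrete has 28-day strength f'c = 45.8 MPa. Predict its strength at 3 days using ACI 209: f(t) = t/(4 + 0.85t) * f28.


f(3) = 3 / (4 + 0.85 * 3) * 45.8
= 3 / 6.55 * 45.8
= 20.98 MPa

20.98


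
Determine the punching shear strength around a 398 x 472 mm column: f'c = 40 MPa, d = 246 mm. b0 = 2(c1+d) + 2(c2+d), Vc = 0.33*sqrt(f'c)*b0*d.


b0 = 2*(398 + 246) + 2*(472 + 246) = 2724 mm
Vc = 0.33 * sqrt(40) * 2724 * 246 / 1000
= 1398.58 kN

1398.58


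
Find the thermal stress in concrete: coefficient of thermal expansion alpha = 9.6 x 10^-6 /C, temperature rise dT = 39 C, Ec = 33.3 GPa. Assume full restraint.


sigma = alpha * dT * Ec
= 9.6e-6 * 39 * 33.3 * 1000
= 12.468 MPa

12.468


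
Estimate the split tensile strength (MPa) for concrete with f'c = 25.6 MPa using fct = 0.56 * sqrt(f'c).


fct = 0.56 * sqrt(25.6)
= 0.56 * 5.06
= 2.833 MPa

2.833


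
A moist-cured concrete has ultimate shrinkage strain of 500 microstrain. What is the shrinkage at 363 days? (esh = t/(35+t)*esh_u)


esh(363) = 363 / (35 + 363) * 500
= 363 / 398 * 500
= 456.0 microstrain

456.0


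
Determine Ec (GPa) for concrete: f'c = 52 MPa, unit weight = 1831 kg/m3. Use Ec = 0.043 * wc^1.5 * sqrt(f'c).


Ec = 0.043 * 1831^1.5 * sqrt(52) / 1000
= 24.29 GPa

24.29


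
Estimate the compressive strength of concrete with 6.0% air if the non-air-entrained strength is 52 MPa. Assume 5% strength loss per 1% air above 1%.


Strength loss = (6.0 - 1) * 5 = 25.0%
f'c = 52 * (1 - 25.0/100)
= 39.0 MPa

39.0


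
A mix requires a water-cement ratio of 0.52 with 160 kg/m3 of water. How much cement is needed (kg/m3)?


Cement = water / (w/c)
= 160 / 0.52
= 307.7 kg/m3

307.7


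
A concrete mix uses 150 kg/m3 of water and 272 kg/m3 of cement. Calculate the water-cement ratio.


w/c = water / cement
w/c = 150 / 272 = 0.551

0.551


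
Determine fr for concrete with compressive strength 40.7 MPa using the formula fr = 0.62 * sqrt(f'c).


fr = 0.62 * sqrt(40.7)
= 3.955 MPa

3.955


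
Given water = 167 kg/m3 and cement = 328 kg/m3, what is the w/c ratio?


w/c = water / cement
w/c = 167 / 328 = 0.509

0.509


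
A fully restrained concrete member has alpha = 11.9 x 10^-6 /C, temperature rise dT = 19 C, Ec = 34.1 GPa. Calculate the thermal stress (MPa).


sigma = alpha * dT * Ec
= 11.9e-6 * 19 * 34.1 * 1000
= 7.71 MPa

7.71


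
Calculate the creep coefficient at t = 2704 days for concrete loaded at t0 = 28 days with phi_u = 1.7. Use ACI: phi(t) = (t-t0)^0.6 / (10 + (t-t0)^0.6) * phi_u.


dt = 2704 - 28 = 2676
phi = 2676^0.6 / (10 + 2676^0.6) * 1.7
= 1.563

1.563


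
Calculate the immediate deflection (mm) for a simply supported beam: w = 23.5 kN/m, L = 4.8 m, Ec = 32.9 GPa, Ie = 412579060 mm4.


Convert: L = 4.8 m = 4800 mm, Ec = 32.9 GPa = 32900 MPa
delta = 5 * 23.5 * 4800^4 / (384 * 32900 * 412579060)
= 11.97 mm

11.97


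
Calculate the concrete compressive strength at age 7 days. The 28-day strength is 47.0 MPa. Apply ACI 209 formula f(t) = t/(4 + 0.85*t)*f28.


f(7) = 7 / (4 + 0.85 * 7) * 47.0
= 7 / 9.95 * 47.0
= 33.07 MPa

33.07


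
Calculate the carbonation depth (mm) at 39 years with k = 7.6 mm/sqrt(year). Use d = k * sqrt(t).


depth = k * sqrt(t)
= 7.6 * sqrt(39)
= 47.46 mm

47.46


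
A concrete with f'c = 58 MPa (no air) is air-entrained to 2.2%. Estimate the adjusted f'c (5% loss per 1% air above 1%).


Strength loss = (2.2 - 1) * 5 = 6.0%
f'c = 58 * (1 - 6.0/100)
= 54.52 MPa

54.52


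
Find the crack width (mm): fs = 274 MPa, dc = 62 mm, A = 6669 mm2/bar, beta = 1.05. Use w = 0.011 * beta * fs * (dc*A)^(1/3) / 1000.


w = 0.011 * beta * fs * (dc * A)^(1/3) / 1000
= 0.011 * 1.05 * 274 * (62 * 6669)^(1/3) / 1000
= 0.236 mm

0.236


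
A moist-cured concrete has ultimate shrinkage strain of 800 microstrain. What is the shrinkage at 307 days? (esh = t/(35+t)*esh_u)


esh(307) = 307 / (35 + 307) * 800
= 307 / 342 * 800
= 718.1 microstrain

718.1


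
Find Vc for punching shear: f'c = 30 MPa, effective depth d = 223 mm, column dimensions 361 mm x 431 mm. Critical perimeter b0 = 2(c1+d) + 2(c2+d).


b0 = 2*(361 + 223) + 2*(431 + 223) = 2476 mm
Vc = 0.33 * sqrt(30) * 2476 * 223 / 1000
= 998.0 kN

998.0


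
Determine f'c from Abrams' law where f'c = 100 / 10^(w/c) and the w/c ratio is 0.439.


f'c = 100 / 10^0.439
= 100 / 2.748
= 36.39 MPa

36.39


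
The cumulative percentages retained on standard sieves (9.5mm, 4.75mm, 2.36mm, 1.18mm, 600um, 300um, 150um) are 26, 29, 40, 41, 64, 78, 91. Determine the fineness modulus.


FM = sum(cumulative % retained) / 100
= 369 / 100
= 3.69

3.69


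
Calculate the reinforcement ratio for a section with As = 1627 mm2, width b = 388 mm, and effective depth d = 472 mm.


rho = As / (b * d)
= 1627 / (388 * 472)
= 0.0089

0.0089


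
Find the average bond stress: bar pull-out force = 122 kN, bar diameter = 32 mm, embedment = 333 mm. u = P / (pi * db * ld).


u = P / (pi * db * ld)
= 122 * 1000 / (pi * 32 * 333)
= 3.644 MPa

3.644


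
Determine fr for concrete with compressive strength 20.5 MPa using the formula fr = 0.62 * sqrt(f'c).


fr = 0.62 * sqrt(20.5)
= 2.807 MPa

2.807


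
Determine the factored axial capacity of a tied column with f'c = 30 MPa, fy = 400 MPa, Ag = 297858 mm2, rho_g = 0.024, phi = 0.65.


Ast = rho * Ag = 0.024 * 297858 = 7148.592 mm2
phi*Pn = 0.65 * 0.80 * (0.85 * 30 * (297858 - 7148.592) + 400 * 7148.592) / 1000
= 5341.71 kN

5341.71


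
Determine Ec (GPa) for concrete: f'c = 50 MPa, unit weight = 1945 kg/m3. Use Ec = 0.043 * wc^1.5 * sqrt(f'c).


Ec = 0.043 * 1945^1.5 * sqrt(50) / 1000
= 26.08 GPa

26.08


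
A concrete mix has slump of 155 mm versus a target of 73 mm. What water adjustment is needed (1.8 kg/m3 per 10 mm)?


Difference = 73 - 155 = -82 mm
Water adjustment = -82 * 1.8 / 10 = -14.8 kg/m3

-14.8


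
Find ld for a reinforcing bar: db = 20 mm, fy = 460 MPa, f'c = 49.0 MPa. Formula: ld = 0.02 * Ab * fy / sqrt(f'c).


Ab = pi * 20^2 / 4 = 314.159 mm2
ld = 0.02 * 314.159 * 460 / sqrt(49.0)
= 412.9 mm

412.9


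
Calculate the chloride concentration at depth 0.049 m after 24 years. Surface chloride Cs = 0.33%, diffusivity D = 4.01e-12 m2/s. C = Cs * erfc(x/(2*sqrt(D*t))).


t_seconds = 24 * 365.25 * 24 * 3600 = 757382400.0 s
arg = 0.049 / (2 * sqrt(4.01e-12 * 757382400.0))
= 0.4446
erfc(0.4446) = 0.5295
C = 0.33 * 0.5295 = 0.1747%

0.1747


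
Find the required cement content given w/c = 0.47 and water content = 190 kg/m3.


Cement = water / (w/c)
= 190 / 0.47
= 404.3 kg/m3

404.3


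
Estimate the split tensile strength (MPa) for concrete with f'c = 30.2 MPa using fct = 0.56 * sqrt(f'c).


fct = 0.56 * sqrt(30.2)
= 0.56 * 5.495
= 3.077 MPa

3.077


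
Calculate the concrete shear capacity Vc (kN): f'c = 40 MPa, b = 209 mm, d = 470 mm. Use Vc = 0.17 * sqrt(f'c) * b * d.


Vc = 0.17 * sqrt(40) * 209 * 470 / 1000
= 105.61 kN

105.61


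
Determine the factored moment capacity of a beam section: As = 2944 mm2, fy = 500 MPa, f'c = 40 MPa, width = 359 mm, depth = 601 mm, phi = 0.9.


a = As * fy / (0.85 * f'c * b)
= 2944 * 500 / (0.85 * 40 * 359)
= 120.5964 mm
Mn = As * fy * (d - a/2) / 10^6
= 795.913 kN-m
phi*Mn = 0.9 * 795.913 = 716.32 kN-m

716.32


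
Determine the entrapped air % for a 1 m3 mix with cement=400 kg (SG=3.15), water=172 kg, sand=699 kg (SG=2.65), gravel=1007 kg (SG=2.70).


Vol cement = 400 / (3.15 * 1000) = 0.126984 m3
Vol water = 172 / 1000 = 0.172 m3
Vol sand = 699 / (2.65 * 1000) = 0.263774 m3
Vol gravel = 1007 / (2.70 * 1000) = 0.372963 m3
Total solid + water volume = 0.935721 m3
Air = (1 - 0.935721) * 100 = 6.43%

6.43


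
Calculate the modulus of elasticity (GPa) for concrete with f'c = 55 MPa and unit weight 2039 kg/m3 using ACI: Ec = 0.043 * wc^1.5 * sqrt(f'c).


Ec = 0.043 * 2039^1.5 * sqrt(55) / 1000
= 29.36 GPa

29.36


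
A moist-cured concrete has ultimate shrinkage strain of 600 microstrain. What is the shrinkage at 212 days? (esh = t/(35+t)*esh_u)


esh(212) = 212 / (35 + 212) * 600
= 212 / 247 * 600
= 515.0 microstrain

515.0


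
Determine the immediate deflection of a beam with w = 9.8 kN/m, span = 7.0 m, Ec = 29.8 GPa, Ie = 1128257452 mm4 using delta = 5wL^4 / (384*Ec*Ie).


Convert: L = 7.0 m = 7000 mm, Ec = 29.8 GPa = 29800 MPa
delta = 5 * 9.8 * 7000^4 / (384 * 29800 * 1128257452)
= 9.11 mm

9.11


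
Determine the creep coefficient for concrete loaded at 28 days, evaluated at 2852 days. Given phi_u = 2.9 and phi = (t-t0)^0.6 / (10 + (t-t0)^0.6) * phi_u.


dt = 2852 - 28 = 2824
phi = 2824^0.6 / (10 + 2824^0.6) * 2.9
= 2.673

2.673


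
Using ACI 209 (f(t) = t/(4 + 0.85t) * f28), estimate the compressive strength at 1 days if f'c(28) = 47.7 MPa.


f(1) = 1 / (4 + 0.85 * 1) * 47.7
= 1 / 4.85 * 47.7
= 9.84 MPa

9.84


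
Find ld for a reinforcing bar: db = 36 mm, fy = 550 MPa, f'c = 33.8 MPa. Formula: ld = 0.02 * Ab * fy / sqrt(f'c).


Ab = pi * 36^2 / 4 = 1017.876 mm2
ld = 0.02 * 1017.876 * 550 / sqrt(33.8)
= 1925.9 mm

1925.9


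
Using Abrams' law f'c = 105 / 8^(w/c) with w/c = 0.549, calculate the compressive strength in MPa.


f'c = 105 / 8^0.549
= 105 / 3.132
= 33.53 MPa

33.53


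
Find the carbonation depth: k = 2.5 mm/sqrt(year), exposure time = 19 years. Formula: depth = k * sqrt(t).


depth = k * sqrt(t)
= 2.5 * sqrt(19)
= 10.9 mm

10.9


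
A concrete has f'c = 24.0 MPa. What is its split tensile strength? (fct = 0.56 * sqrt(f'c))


fct = 0.56 * sqrt(24.0)
= 0.56 * 4.899
= 2.743 MPa

2.743


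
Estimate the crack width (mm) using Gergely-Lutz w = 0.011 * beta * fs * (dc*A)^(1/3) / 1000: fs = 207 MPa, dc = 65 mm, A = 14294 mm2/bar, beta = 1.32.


w = 0.011 * beta * fs * (dc * A)^(1/3) / 1000
= 0.011 * 1.32 * 207 * (65 * 14294)^(1/3) / 1000
= 0.293 mm

0.293


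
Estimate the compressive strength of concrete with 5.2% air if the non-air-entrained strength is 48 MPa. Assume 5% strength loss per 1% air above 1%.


Strength loss = (5.2 - 1) * 5 = 21.0%
f'c = 48 * (1 - 21.0/100)
= 37.92 MPa

37.92


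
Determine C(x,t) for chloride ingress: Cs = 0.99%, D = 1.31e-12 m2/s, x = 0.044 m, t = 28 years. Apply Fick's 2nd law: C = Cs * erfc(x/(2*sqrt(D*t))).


t_seconds = 28 * 365.25 * 24 * 3600 = 883612800.0 s
arg = 0.044 / (2 * sqrt(1.31e-12 * 883612800.0))
= 0.6466
erfc(0.6466) = 0.3605
C = 0.99 * 0.3605 = 0.3569%

0.3569


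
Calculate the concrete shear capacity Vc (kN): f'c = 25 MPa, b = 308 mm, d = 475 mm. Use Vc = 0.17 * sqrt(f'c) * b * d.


Vc = 0.17 * sqrt(25) * 308 * 475 / 1000
= 124.36 kN

124.36


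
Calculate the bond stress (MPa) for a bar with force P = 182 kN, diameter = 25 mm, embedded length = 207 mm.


u = P / (pi * db * ld)
= 182 * 1000 / (pi * 25 * 207)
= 11.195 MPa

11.195


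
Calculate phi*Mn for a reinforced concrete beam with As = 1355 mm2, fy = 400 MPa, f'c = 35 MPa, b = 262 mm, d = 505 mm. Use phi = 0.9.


a = As * fy / (0.85 * f'c * b)
= 1355 * 400 / (0.85 * 35 * 262)
= 69.5362 mm
Mn = As * fy * (d - a/2) / 10^6
= 254.8657 kN-m
phi*Mn = 0.9 * 254.8657 = 229.38 kN-m

229.38


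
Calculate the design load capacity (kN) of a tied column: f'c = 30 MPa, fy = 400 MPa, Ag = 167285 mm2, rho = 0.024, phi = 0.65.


Ast = rho * Ag = 0.024 * 167285 = 4014.84 mm2
phi*Pn = 0.65 * 0.80 * (0.85 * 30 * (167285 - 4014.84) + 400 * 4014.84) / 1000
= 3000.05 kN

3000.05


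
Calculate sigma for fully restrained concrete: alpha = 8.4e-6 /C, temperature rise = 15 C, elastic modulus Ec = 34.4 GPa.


sigma = alpha * dT * Ec
= 8.4e-6 * 15 * 34.4 * 1000
= 4.334 MPa

4.334


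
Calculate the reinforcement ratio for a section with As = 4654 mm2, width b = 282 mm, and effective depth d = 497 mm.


rho = As / (b * d)
= 4654 / (282 * 497)
= 0.0332

0.0332


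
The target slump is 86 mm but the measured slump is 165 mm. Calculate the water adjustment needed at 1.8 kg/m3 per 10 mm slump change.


Difference = 86 - 165 = -79 mm
Water adjustment = -79 * 1.8 / 10 = -14.2 kg/m3

-14.2


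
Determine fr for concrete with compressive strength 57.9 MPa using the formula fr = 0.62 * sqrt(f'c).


fr = 0.62 * sqrt(57.9)
= 4.718 MPa

4.718


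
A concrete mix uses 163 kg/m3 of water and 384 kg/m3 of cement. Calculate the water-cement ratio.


w/c = water / cement
w/c = 163 / 384 = 0.424

0.424


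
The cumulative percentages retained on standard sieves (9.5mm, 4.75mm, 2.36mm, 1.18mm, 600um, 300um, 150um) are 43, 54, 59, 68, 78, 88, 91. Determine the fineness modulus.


FM = sum(cumulative % retained) / 100
= 481 / 100
= 4.81

4.81


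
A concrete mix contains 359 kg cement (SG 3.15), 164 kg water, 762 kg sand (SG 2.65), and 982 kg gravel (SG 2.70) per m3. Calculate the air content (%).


Vol cement = 359 / (3.15 * 1000) = 0.113968 m3
Vol water = 164 / 1000 = 0.164 m3
Vol sand = 762 / (2.65 * 1000) = 0.287547 m3
Vol gravel = 982 / (2.70 * 1000) = 0.363704 m3
Total solid + water volume = 0.929219 m3
Air = (1 - 0.929219) * 100 = 7.08%

7.08


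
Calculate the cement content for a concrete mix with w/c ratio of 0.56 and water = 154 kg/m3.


Cement = water / (w/c)
= 154 / 0.56
= 275.0 kg/m3

275.0


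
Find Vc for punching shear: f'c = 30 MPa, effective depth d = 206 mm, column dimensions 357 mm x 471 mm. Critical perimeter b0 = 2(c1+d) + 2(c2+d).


b0 = 2*(357 + 206) + 2*(471 + 206) = 2480 mm
Vc = 0.33 * sqrt(30) * 2480 * 206 / 1000
= 923.41 kN

923.41


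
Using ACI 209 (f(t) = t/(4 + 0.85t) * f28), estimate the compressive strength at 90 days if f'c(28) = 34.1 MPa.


f(90) = 90 / (4 + 0.85 * 90) * 34.1
= 90 / 80.5 * 34.1
= 38.12 MPa

38.12


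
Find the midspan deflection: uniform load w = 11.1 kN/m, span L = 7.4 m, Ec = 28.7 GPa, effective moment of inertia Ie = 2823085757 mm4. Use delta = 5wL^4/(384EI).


Convert: L = 7.4 m = 7400 mm, Ec = 28.7 GPa = 28700 MPa
delta = 5 * 11.1 * 7400^4 / (384 * 28700 * 2823085757)
= 5.35 mm

5.35


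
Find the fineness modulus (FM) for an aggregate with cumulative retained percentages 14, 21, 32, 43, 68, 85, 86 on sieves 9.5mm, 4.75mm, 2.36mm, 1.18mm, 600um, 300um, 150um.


FM = sum(cumulative % retained) / 100
= 349 / 100
= 3.49

3.49


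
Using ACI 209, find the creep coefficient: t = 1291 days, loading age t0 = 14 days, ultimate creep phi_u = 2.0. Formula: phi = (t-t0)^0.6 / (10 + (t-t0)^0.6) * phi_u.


dt = 1291 - 14 = 1277
phi = 1277^0.6 / (10 + 1277^0.6) * 2.0
= 1.759

1.759


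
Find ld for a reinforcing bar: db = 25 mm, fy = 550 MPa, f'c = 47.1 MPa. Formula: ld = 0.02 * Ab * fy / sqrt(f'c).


Ab = pi * 25^2 / 4 = 490.874 mm2
ld = 0.02 * 490.874 * 550 / sqrt(47.1)
= 786.8 mm

786.8


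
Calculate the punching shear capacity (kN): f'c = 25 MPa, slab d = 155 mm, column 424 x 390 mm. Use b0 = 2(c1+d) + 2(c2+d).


b0 = 2*(424 + 155) + 2*(390 + 155) = 2248 mm
Vc = 0.33 * sqrt(25) * 2248 * 155 / 1000
= 574.93 kN

574.93


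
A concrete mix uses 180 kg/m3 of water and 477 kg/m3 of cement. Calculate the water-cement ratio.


w/c = water / cement
w/c = 180 / 477 = 0.377

0.377


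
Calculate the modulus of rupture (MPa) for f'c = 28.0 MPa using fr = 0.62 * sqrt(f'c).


fr = 0.62 * sqrt(28.0)
= 3.281 MPa

3.281


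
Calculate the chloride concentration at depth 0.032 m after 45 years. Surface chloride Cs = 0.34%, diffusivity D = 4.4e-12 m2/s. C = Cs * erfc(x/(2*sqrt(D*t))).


t_seconds = 45 * 365.25 * 24 * 3600 = 1420092000.0 s
arg = 0.032 / (2 * sqrt(4.4e-12 * 1420092000.0))
= 0.2024
erfc(0.2024) = 0.7747
C = 0.34 * 0.7747 = 0.2634%

0.2634


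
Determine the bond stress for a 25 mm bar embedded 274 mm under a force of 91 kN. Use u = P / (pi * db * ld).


u = P / (pi * db * ld)
= 91 * 1000 / (pi * 25 * 274)
= 4.229 MPa

4.229


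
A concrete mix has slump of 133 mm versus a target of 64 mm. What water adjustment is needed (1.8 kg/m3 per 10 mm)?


Difference = 64 - 133 = -69 mm
Water adjustment = -69 * 1.8 / 10 = -12.4 kg/m3

-12.4


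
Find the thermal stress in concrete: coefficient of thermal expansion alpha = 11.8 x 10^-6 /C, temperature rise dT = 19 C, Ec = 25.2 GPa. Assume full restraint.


sigma = alpha * dT * Ec
= 11.8e-6 * 19 * 25.2 * 1000
= 5.65 MPa

5.65


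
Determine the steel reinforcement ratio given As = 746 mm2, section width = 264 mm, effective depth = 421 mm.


rho = As / (b * d)
= 746 / (264 * 421)
= 0.0067

0.0067


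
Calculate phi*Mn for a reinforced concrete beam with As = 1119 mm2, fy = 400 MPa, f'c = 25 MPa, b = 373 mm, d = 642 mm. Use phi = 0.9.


a = As * fy / (0.85 * f'c * b)
= 1119 * 400 / (0.85 * 25 * 373)
= 56.4706 mm
Mn = As * fy * (d - a/2) / 10^6
= 274.7211 kN-m
phi*Mn = 0.9 * 274.7211 = 247.25 kN-m

247.25


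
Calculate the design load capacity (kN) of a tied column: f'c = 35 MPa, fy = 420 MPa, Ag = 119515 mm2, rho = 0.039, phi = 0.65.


Ast = rho * Ag = 0.039 * 119515 = 4661.085 mm2
phi*Pn = 0.65 * 0.80 * (0.85 * 35 * (119515 - 4661.085) + 420 * 4661.085) / 1000
= 2794.77 kN

2794.77


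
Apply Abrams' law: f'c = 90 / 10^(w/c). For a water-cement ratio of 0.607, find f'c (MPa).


f'c = 90 / 10^0.607
= 90 / 4.046
= 22.25 MPa

22.25


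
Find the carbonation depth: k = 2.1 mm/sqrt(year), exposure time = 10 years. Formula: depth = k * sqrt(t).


depth = k * sqrt(t)
= 2.1 * sqrt(10)
= 6.64 mm

6.64


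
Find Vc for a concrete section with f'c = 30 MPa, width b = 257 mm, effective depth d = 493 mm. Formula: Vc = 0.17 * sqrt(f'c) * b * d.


Vc = 0.17 * sqrt(30) * 257 * 493 / 1000
= 117.97 kN

117.97


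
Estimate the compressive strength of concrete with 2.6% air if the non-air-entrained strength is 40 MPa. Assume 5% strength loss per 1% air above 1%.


Strength loss = (2.6 - 1) * 5 = 8.0%
f'c = 40 * (1 - 8.0/100)
= 36.8 MPa

36.8


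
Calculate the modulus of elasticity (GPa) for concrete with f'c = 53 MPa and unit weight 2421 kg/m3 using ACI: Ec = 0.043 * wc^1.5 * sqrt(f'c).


Ec = 0.043 * 2421^1.5 * sqrt(53) / 1000
= 37.29 GPa

37.29


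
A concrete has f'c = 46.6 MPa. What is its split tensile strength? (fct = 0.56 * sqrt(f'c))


fct = 0.56 * sqrt(46.6)
= 0.56 * 6.826
= 3.823 MPa

3.823


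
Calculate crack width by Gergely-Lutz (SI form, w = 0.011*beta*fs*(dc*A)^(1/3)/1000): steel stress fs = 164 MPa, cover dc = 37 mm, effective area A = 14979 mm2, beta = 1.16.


w = 0.011 * beta * fs * (dc * A)^(1/3) / 1000
= 0.011 * 1.16 * 164 * (37 * 14979)^(1/3) / 1000
= 0.172 mm

0.172


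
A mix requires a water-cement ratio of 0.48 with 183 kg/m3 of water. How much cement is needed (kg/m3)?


Cement = water / (w/c)
= 183 / 0.48
= 381.2 kg/m3

381.2


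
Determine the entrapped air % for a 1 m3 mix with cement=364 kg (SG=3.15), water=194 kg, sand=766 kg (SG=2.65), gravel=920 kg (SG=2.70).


Vol cement = 364 / (3.15 * 1000) = 0.115556 m3
Vol water = 194 / 1000 = 0.194 m3
Vol sand = 766 / (2.65 * 1000) = 0.289057 m3
Vol gravel = 920 / (2.70 * 1000) = 0.340741 m3
Total solid + water volume = 0.939353 m3
Air = (1 - 0.939353) * 100 = 6.06%

6.06


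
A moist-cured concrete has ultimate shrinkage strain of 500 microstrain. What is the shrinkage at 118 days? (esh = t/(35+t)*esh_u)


esh(118) = 118 / (35 + 118) * 500
= 118 / 153 * 500
= 385.6 microstrain

385.6


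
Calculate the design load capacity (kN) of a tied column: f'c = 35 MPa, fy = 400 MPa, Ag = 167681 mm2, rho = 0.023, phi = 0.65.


Ast = rho * Ag = 0.023 * 167681 = 3856.663 mm2
phi*Pn = 0.65 * 0.80 * (0.85 * 35 * (167681 - 3856.663) + 400 * 3856.663) / 1000
= 3336.55 kN

3336.55


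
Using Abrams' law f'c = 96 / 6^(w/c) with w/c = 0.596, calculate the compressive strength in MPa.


f'c = 96 / 6^0.596
= 96 / 2.909
= 33.0 MPa

33.0


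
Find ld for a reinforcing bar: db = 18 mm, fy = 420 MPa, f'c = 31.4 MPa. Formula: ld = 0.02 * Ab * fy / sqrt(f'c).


Ab = pi * 18^2 / 4 = 254.469 mm2
ld = 0.02 * 254.469 * 420 / sqrt(31.4)
= 381.5 mm

381.5


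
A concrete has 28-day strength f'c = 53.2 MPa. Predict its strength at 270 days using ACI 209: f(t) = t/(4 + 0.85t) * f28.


f(270) = 270 / (4 + 0.85 * 270) * 53.2
= 270 / 233.5 * 53.2
= 61.52 MPa

61.52


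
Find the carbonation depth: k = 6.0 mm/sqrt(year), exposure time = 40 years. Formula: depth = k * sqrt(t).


depth = k * sqrt(t)
= 6.0 * sqrt(40)
= 37.95 mm

37.95


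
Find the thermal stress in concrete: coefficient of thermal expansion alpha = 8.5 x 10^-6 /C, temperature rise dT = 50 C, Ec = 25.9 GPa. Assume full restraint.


sigma = alpha * dT * Ec
= 8.5e-6 * 50 * 25.9 * 1000
= 11.007 MPa

11.007


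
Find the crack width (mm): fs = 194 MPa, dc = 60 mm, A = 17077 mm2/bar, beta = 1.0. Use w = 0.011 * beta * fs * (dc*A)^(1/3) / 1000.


w = 0.011 * beta * fs * (dc * A)^(1/3) / 1000
= 0.011 * 1.0 * 194 * (60 * 17077)^(1/3) / 1000
= 0.215 mm

0.215


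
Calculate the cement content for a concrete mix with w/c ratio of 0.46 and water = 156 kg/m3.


Cement = water / (w/c)
= 156 / 0.46
= 339.1 kg/m3

339.1


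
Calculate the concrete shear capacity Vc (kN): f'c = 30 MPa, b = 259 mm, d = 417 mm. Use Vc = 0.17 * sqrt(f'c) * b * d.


Vc = 0.17 * sqrt(30) * 259 * 417 / 1000
= 100.56 kN

100.56


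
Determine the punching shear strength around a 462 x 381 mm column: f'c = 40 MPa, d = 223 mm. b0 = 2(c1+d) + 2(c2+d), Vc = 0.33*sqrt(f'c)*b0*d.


b0 = 2*(462 + 223) + 2*(381 + 223) = 2578 mm
Vc = 0.33 * sqrt(40) * 2578 * 223 / 1000
= 1199.86 kN

1199.86


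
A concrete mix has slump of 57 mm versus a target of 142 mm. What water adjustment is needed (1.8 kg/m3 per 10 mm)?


Difference = 142 - 57 = 85 mm
Water adjustment = 85 * 1.8 / 10 = 15.3 kg/m3

15.3


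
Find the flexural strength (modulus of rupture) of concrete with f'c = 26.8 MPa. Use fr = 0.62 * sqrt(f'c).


fr = 0.62 * sqrt(26.8)
= 3.21 MPa

3.21


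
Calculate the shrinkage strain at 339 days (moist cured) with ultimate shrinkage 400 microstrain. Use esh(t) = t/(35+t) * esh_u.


esh(339) = 339 / (35 + 339) * 400
= 339 / 374 * 400
= 362.6 microstrain

362.6


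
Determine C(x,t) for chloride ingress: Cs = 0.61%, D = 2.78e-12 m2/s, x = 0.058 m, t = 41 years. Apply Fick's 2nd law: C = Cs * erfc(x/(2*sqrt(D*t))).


t_seconds = 41 * 365.25 * 24 * 3600 = 1293861600.0 s
arg = 0.058 / (2 * sqrt(2.78e-12 * 1293861600.0))
= 0.4835
erfc(0.4835) = 0.4941
C = 0.61 * 0.4941 = 0.3014%

0.3014


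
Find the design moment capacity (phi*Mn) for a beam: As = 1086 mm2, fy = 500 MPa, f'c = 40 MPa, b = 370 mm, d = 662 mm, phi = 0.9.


a = As * fy / (0.85 * f'c * b)
= 1086 * 500 / (0.85 * 40 * 370)
= 43.1638 mm
Mn = As * fy * (d - a/2) / 10^6
= 347.747 kN-m
phi*Mn = 0.9 * 347.747 = 312.97 kN-m

312.97


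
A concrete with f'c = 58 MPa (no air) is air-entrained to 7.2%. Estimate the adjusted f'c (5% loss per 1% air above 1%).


Strength loss = (7.2 - 1) * 5 = 31.0%
f'c = 58 * (1 - 31.0/100)
= 40.02 MPa

40.02


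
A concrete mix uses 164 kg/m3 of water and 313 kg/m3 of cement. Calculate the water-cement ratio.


w/c = water / cement
w/c = 164 / 313 = 0.524

0.524


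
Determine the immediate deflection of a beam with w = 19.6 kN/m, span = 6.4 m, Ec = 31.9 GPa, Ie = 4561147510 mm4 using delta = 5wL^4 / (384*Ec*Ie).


Convert: L = 6.4 m = 6400 mm, Ec = 31.9 GPa = 31900 MPa
delta = 5 * 19.6 * 6400^4 / (384 * 31900 * 4561147510)
= 2.94 mm

2.94


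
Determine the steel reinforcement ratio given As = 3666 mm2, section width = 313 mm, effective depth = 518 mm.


rho = As / (b * d)
= 3666 / (313 * 518)
= 0.0226

0.0226


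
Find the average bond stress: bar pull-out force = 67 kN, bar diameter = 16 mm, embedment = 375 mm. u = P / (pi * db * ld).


u = P / (pi * db * ld)
= 67 * 1000 / (pi * 16 * 375)
= 3.554 MPa

3.554


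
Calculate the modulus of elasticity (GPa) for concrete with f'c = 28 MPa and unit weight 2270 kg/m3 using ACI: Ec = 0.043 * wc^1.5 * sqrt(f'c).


Ec = 0.043 * 2270^1.5 * sqrt(28) / 1000
= 24.61 GPa

24.61


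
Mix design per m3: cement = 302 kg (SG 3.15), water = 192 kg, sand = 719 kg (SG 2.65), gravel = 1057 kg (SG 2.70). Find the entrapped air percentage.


Vol cement = 302 / (3.15 * 1000) = 0.095873 m3
Vol water = 192 / 1000 = 0.192 m3
Vol sand = 719 / (2.65 * 1000) = 0.271321 m3
Vol gravel = 1057 / (2.70 * 1000) = 0.391481 m3
Total solid + water volume = 0.950675 m3
Air = (1 - 0.950675) * 100 = 4.93%

4.93


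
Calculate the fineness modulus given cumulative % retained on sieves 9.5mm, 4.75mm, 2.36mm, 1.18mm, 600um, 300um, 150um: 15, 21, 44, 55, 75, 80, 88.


FM = sum(cumulative % retained) / 100
= 378 / 100
= 3.78

3.78


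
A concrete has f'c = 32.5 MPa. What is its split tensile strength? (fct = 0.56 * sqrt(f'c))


fct = 0.56 * sqrt(32.5)
= 0.56 * 5.701
= 3.192 MPa

3.192


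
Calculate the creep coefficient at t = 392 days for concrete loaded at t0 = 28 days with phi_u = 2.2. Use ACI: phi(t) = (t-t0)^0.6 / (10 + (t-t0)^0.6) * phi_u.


dt = 392 - 28 = 364
phi = 364^0.6 / (10 + 364^0.6) * 2.2
= 1.705

1.705


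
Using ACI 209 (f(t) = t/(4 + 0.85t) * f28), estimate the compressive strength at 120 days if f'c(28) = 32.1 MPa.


f(120) = 120 / (4 + 0.85 * 120) * 32.1
= 120 / 106.0 * 32.1
= 36.34 MPa

36.34


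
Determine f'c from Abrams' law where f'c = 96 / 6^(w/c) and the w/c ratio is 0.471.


f'c = 96 / 6^0.471
= 96 / 2.325
= 41.28 MPa

41.28


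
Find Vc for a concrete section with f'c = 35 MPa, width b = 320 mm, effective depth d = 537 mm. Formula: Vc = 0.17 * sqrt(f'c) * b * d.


Vc = 0.17 * sqrt(35) * 320 * 537 / 1000
= 172.83 kN

172.83


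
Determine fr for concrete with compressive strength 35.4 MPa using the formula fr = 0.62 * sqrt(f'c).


fr = 0.62 * sqrt(35.4)
= 3.689 MPa

3.689


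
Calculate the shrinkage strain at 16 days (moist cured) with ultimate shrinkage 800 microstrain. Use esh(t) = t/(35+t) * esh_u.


esh(16) = 16 / (35 + 16) * 800
= 16 / 51 * 800
= 251.0 microstrain

251.0


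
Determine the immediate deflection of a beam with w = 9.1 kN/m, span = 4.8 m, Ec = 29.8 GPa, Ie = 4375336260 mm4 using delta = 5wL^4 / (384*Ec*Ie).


Convert: L = 4.8 m = 4800 mm, Ec = 29.8 GPa = 29800 MPa
delta = 5 * 9.1 * 4800^4 / (384 * 29800 * 4375336260)
= 0.48 mm

0.48


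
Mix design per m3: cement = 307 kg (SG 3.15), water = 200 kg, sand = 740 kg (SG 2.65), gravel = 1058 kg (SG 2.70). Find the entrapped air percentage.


Vol cement = 307 / (3.15 * 1000) = 0.09746 m3
Vol water = 200 / 1000 = 0.2 m3
Vol sand = 740 / (2.65 * 1000) = 0.279245 m3
Vol gravel = 1058 / (2.70 * 1000) = 0.391852 m3
Total solid + water volume = 0.968557 m3
Air = (1 - 0.968557) * 100 = 3.14%

3.14


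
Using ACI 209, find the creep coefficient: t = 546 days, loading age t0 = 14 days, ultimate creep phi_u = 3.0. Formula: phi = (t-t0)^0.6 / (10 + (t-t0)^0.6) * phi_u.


dt = 546 - 14 = 532
phi = 532^0.6 / (10 + 532^0.6) * 3.0
= 2.436

2.436


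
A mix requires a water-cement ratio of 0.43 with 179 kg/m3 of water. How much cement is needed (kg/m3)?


Cement = water / (w/c)
= 179 / 0.43
= 416.3 kg/m3

416.3


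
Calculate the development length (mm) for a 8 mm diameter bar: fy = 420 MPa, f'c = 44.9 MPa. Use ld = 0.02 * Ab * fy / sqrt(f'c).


Ab = pi * 8^2 / 4 = 50.265 mm2
ld = 0.02 * 50.265 * 420 / sqrt(44.9)
= 63.0 mm

63.0


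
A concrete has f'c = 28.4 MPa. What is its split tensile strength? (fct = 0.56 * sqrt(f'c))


fct = 0.56 * sqrt(28.4)
= 0.56 * 5.329
= 2.984 MPa

2.984


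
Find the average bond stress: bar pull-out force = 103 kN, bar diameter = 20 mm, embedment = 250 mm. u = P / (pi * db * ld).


u = P / (pi * db * ld)
= 103 * 1000 / (pi * 20 * 250)
= 6.557 MPa

6.557


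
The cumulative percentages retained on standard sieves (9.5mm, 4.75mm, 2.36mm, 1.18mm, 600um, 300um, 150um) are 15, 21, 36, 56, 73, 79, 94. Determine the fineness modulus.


FM = sum(cumulative % retained) / 100
= 374 / 100
= 3.74

3.74


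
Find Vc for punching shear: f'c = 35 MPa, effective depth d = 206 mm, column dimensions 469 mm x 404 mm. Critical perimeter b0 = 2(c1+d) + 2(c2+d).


b0 = 2*(469 + 206) + 2*(404 + 206) = 2570 mm
Vc = 0.33 * sqrt(35) * 2570 * 206 / 1000
= 1033.59 kN

1033.59


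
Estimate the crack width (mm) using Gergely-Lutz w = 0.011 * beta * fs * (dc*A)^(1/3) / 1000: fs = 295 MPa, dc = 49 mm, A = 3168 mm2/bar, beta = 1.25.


w = 0.011 * beta * fs * (dc * A)^(1/3) / 1000
= 0.011 * 1.25 * 295 * (49 * 3168)^(1/3) / 1000
= 0.218 mm

0.218


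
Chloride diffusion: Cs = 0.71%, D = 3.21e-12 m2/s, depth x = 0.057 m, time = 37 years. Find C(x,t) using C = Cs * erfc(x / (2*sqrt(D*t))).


t_seconds = 37 * 365.25 * 24 * 3600 = 1167631200.0 s
arg = 0.057 / (2 * sqrt(3.21e-12 * 1167631200.0))
= 0.4655
erfc(0.4655) = 0.5103
C = 0.71 * 0.5103 = 0.3623%

0.3623


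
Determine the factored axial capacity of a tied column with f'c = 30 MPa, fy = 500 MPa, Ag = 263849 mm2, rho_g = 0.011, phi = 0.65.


Ast = rho * Ag = 0.011 * 263849 = 2902.339 mm2
phi*Pn = 0.65 * 0.80 * (0.85 * 30 * (263849 - 2902.339) + 500 * 2902.339) / 1000
= 4214.76 kN

4214.76


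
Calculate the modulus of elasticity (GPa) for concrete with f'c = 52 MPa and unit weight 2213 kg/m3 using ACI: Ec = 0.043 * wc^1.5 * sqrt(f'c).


Ec = 0.043 * 2213^1.5 * sqrt(52) / 1000
= 32.28 GPa

32.28


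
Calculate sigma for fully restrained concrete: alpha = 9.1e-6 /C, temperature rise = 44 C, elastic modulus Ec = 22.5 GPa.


sigma = alpha * dT * Ec
= 9.1e-6 * 44 * 22.5 * 1000
= 9.009 MPa

9.009


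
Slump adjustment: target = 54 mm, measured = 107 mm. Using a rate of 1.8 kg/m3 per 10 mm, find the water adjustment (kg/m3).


Difference = 54 - 107 = -53 mm
Water adjustment = -53 * 1.8 / 10 = -9.5 kg/m3

-9.5
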